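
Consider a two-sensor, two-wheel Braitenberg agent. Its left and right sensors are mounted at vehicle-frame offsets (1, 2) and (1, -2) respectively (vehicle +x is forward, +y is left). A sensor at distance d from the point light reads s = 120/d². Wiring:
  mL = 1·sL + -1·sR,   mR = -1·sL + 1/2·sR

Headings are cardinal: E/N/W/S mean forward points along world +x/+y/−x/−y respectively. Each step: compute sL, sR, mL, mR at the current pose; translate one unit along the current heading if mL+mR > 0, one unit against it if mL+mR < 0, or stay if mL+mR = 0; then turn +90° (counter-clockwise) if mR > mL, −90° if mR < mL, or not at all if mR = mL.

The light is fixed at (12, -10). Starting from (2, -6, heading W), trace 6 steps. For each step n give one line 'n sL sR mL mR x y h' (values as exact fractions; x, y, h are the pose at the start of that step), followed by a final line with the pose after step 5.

0 24/25 120/157 768/3925 -2268/3925 2 -6 W
1 60/73 60/37 -2160/2701 -30/2701 3 -6 N
2 120/101 24/25 576/2525 -1788/2525 3 -7 W
3 30/29 30/13 -480/377 45/377 4 -7 N
4 40/27 120/97 640/2619 -2260/2619 4 -8 W
5 4/3 60/17 -112/51 22/51 5 -8 N
final 5 -9 W

n=0: pose=(2,-6,W); sL=24/25, sR=120/157; mL=768/3925, mR=-2268/3925; mL+mR=-60/157 → advance -1; mR−mL=-3036/3925 → turn -1·90°
n=1: pose=(3,-6,N); sL=60/73, sR=60/37; mL=-2160/2701, mR=-30/2701; mL+mR=-30/37 → advance -1; mR−mL=2130/2701 → turn +1·90°
n=2: pose=(3,-7,W); sL=120/101, sR=24/25; mL=576/2525, mR=-1788/2525; mL+mR=-12/25 → advance -1; mR−mL=-2364/2525 → turn -1·90°
n=3: pose=(4,-7,N); sL=30/29, sR=30/13; mL=-480/377, mR=45/377; mL+mR=-15/13 → advance -1; mR−mL=525/377 → turn +1·90°
n=4: pose=(4,-8,W); sL=40/27, sR=120/97; mL=640/2619, mR=-2260/2619; mL+mR=-60/97 → advance -1; mR−mL=-2900/2619 → turn -1·90°
n=5: pose=(5,-8,N); sL=4/3, sR=60/17; mL=-112/51, mR=22/51; mL+mR=-30/17 → advance -1; mR−mL=134/51 → turn +1·90°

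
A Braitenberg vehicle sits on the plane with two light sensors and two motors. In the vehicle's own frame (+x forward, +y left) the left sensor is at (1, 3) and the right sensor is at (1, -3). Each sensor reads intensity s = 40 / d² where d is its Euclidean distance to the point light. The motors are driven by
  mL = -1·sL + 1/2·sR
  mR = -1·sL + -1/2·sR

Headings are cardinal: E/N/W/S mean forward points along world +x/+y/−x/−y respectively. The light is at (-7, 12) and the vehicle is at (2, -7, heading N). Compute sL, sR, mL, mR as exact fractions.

left sensor world pos  = (-1, -6); dL² = 360
right sensor world pos = (5, -6); dR² = 468
sL = 40/360 = 1/9
sR = 40/468 = 10/117
mL = -1·sL + 1/2·sR = -8/117
mR = -1·sL + -1/2·sR = -2/13

1/9 10/117 -8/117 -2/13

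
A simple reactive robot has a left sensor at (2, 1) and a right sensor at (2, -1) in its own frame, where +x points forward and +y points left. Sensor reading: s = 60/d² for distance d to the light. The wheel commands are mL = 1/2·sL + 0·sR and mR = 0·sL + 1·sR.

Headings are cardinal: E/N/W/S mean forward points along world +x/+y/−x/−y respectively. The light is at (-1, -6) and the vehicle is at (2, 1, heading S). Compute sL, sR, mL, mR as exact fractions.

left sensor world pos  = (3, -1); dL² = 41
right sensor world pos = (1, -1); dR² = 29
sL = 60/41 = 60/41
sR = 60/29 = 60/29
mL = 1/2·sL + 0·sR = 30/41
mR = 0·sL + 1·sR = 60/29

60/41 60/29 30/41 60/29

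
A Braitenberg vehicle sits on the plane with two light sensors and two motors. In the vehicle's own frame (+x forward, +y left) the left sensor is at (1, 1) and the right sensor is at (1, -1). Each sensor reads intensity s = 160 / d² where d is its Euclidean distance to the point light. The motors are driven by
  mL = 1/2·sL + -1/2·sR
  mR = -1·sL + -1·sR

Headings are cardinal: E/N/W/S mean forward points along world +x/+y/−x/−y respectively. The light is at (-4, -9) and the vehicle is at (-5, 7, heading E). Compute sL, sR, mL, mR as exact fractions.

160/289 32/45 -1024/13005 -16448/13005

left sensor world pos  = (-4, 8); dL² = 289
right sensor world pos = (-4, 6); dR² = 225
sL = 160/289 = 160/289
sR = 160/225 = 32/45
mL = 1/2·sL + -1/2·sR = -1024/13005
mR = -1·sL + -1·sR = -16448/13005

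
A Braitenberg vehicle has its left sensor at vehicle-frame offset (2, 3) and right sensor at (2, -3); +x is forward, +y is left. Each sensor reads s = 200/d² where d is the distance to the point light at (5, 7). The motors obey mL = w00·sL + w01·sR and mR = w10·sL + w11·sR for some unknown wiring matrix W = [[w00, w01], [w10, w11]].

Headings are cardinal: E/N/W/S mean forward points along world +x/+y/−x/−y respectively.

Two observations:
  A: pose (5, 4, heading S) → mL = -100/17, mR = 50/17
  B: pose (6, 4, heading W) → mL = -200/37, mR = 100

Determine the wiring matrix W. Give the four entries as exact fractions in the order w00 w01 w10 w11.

-1 0 0 1/2

obs A: pose=(5,4,S) → sL=100/17, sR=100/17, mL=-100/17, mR=50/17
obs B: pose=(6,4,W) → sL=200/37, sR=200, mL=-200/37, mR=100
sensor matrix S = [[100/17, 100/17], [200/37, 200]]; det S = 720000/629
solve [mL_A; mL_B] = S·[w00; w01] and [mR_A; mR_B] = S·[w10; w11]:
  w00 = -1, w01 = 0, w10 = 0, w11 = 1/2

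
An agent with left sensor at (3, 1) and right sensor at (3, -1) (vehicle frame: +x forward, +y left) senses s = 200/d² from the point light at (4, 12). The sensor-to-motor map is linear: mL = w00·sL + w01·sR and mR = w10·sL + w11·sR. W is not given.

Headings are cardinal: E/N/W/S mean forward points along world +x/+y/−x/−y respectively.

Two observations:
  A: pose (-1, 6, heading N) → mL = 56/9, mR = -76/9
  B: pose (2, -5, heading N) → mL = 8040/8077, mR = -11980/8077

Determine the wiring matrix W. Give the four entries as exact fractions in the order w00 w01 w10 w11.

1/2 1/2 -1 -1/2

obs A: pose=(-1,6,N) → sL=40/9, sR=8, mL=56/9, mR=-76/9
obs B: pose=(2,-5,N) → sL=40/41, sR=200/197, mL=8040/8077, mR=-11980/8077
sensor matrix S = [[40/9, 8], [40/41, 200/197]]; det S = -239360/72693
solve [mL_A; mL_B] = S·[w00; w01] and [mR_A; mR_B] = S·[w10; w11]:
  w00 = 1/2, w01 = 1/2, w10 = -1, w11 = -1/2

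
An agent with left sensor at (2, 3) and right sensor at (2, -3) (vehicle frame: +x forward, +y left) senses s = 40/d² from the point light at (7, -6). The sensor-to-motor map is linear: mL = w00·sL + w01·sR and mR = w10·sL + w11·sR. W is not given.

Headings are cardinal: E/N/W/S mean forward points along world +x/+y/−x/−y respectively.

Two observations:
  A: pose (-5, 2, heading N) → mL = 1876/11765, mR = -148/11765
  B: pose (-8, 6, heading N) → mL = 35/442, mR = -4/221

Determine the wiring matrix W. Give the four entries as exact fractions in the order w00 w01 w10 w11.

obs A: pose=(-5,2,N) → sL=8/65, sR=40/181, mL=1876/11765, mR=-148/11765
obs B: pose=(-8,6,N) → sL=1/13, sR=2/17, mL=35/442, mR=-4/221
sensor matrix S = [[8/65, 40/181], [1/13, 2/17]]; det S = -504/200005
solve [mL_A; mL_B] = S·[w00; w01] and [mR_A; mR_B] = S·[w10; w11]:
  w00 = -1/2, w01 = 1, w10 = -1, w11 = 1/2

-1/2 1 -1 1/2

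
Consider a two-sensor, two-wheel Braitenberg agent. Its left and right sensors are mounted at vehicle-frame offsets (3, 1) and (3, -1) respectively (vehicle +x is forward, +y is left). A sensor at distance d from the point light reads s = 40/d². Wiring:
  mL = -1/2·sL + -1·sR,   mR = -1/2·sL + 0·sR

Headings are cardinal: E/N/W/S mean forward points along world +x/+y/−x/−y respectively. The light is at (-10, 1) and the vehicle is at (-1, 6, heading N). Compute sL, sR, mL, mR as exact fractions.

5/16 10/41 -525/1312 -5/32

left sensor world pos  = (-2, 9); dL² = 128
right sensor world pos = (0, 9); dR² = 164
sL = 40/128 = 5/16
sR = 40/164 = 10/41
mL = -1/2·sL + -1·sR = -525/1312
mR = -1/2·sL + 0·sR = -5/32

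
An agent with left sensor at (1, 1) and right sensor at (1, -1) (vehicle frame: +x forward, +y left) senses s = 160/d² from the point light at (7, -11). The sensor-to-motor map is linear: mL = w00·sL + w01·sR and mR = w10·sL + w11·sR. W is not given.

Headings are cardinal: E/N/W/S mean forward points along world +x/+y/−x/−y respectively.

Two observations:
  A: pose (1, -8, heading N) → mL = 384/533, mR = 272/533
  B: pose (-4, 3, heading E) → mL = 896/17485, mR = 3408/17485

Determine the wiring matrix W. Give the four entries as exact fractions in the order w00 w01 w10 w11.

obs A: pose=(1,-8,N) → sL=32/13, sR=160/41, mL=384/533, mR=272/533
obs B: pose=(-4,3,E) → sL=32/65, sR=160/269, mL=896/17485, mR=3408/17485
sensor matrix S = [[32/13, 160/41], [32/65, 160/269]]; det S = -65536/143377
solve [mL_A; mL_B] = S·[w00; w01] and [mR_A; mR_B] = S·[w10; w11]:
  w00 = -1/2, w01 = 1/2, w10 = 1, w11 = -1/2

-1/2 1/2 1 -1/2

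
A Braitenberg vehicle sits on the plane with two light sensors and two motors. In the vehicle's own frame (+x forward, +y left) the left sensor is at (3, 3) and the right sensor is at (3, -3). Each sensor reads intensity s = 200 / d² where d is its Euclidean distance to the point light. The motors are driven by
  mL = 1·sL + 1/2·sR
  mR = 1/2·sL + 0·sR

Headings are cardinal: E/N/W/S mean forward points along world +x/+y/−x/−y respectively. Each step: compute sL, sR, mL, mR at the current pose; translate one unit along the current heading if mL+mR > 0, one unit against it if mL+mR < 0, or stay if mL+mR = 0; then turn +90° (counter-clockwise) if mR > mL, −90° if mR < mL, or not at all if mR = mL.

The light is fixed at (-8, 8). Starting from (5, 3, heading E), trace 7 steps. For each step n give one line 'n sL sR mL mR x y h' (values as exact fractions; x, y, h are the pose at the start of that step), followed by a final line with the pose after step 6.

0 10/13 5/8 225/208 5/13 5 3 E
1 200/353 40/37 14460/13061 100/353 6 3 S
2 100/101 20/13 2310/1313 50/101 6 2 W
3 200/109 40/53 12780/5777 100/109 5 2 N
4 10/13 5/8 225/208 5/13 5 3 E
5 200/353 40/37 14460/13061 100/353 6 3 S
6 100/101 20/13 2310/1313 50/101 6 2 W
final 5 2 N

n=0: pose=(5,3,E); sL=10/13, sR=5/8; mL=225/208, mR=5/13; mL+mR=305/208 → advance +1; mR−mL=-145/208 → turn -1·90°
n=1: pose=(6,3,S); sL=200/353, sR=40/37; mL=14460/13061, mR=100/353; mL+mR=18160/13061 → advance +1; mR−mL=-10760/13061 → turn -1·90°
n=2: pose=(6,2,W); sL=100/101, sR=20/13; mL=2310/1313, mR=50/101; mL+mR=2960/1313 → advance +1; mR−mL=-1660/1313 → turn -1·90°
n=3: pose=(5,2,N); sL=200/109, sR=40/53; mL=12780/5777, mR=100/109; mL+mR=18080/5777 → advance +1; mR−mL=-7480/5777 → turn -1·90°
n=4: pose=(5,3,E); sL=10/13, sR=5/8; mL=225/208, mR=5/13; mL+mR=305/208 → advance +1; mR−mL=-145/208 → turn -1·90°
n=5: pose=(6,3,S); sL=200/353, sR=40/37; mL=14460/13061, mR=100/353; mL+mR=18160/13061 → advance +1; mR−mL=-10760/13061 → turn -1·90°
n=6: pose=(6,2,W); sL=100/101, sR=20/13; mL=2310/1313, mR=50/101; mL+mR=2960/1313 → advance +1; mR−mL=-1660/1313 → turn -1·90°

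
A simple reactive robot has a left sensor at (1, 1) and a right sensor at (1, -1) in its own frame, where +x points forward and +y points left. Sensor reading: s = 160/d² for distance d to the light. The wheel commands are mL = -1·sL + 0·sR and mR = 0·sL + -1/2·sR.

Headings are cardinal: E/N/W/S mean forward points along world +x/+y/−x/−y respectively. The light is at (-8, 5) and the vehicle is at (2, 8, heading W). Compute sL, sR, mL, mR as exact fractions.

32/17 160/97 -32/17 -80/97

left sensor world pos  = (1, 7); dL² = 85
right sensor world pos = (1, 9); dR² = 97
sL = 160/85 = 32/17
sR = 160/97 = 160/97
mL = -1·sL + 0·sR = -32/17
mR = 0·sL + -1/2·sR = -80/97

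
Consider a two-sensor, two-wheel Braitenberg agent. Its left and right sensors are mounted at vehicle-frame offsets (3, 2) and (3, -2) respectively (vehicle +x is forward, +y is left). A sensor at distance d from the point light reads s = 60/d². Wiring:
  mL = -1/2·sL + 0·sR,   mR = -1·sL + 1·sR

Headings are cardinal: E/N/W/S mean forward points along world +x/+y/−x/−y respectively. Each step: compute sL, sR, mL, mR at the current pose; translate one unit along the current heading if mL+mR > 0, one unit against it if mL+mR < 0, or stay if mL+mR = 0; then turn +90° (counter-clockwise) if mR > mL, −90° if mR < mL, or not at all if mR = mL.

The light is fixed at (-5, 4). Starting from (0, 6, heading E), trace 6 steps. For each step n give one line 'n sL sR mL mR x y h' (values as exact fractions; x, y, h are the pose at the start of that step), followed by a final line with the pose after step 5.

0 3/4 15/16 -3/8 3/16 0 6 E
1 60/29 60/61 -30/29 -1920/1769 -1 6 N
2 30/29 6/5 -15/29 24/145 -1 5 E
3 60/17 60/41 -30/17 -1440/697 -2 5 N
4 3/2 3/2 -3/4 0 -2 4 E
5 20/3 12/5 -10/3 -64/15 -3 4 N
final -3 3 E

n=0: pose=(0,6,E); sL=3/4, sR=15/16; mL=-3/8, mR=3/16; mL+mR=-3/16 → advance -1; mR−mL=9/16 → turn +1·90°
n=1: pose=(-1,6,N); sL=60/29, sR=60/61; mL=-30/29, mR=-1920/1769; mL+mR=-3750/1769 → advance -1; mR−mL=-90/1769 → turn -1·90°
n=2: pose=(-1,5,E); sL=30/29, sR=6/5; mL=-15/29, mR=24/145; mL+mR=-51/145 → advance -1; mR−mL=99/145 → turn +1·90°
n=3: pose=(-2,5,N); sL=60/17, sR=60/41; mL=-30/17, mR=-1440/697; mL+mR=-2670/697 → advance -1; mR−mL=-210/697 → turn -1·90°
n=4: pose=(-2,4,E); sL=3/2, sR=3/2; mL=-3/4, mR=0; mL+mR=-3/4 → advance -1; mR−mL=3/4 → turn +1·90°
n=5: pose=(-3,4,N); sL=20/3, sR=12/5; mL=-10/3, mR=-64/15; mL+mR=-38/5 → advance -1; mR−mL=-14/15 → turn -1·90°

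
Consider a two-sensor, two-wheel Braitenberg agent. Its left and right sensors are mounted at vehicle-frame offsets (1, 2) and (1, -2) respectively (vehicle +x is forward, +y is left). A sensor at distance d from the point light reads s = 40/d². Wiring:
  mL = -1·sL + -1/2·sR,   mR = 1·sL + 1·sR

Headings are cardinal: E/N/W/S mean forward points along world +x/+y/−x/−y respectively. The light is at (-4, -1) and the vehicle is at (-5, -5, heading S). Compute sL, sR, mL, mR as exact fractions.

20/13 20/17 -470/221 600/221

left sensor world pos  = (-3, -6); dL² = 26
right sensor world pos = (-7, -6); dR² = 34
sL = 40/26 = 20/13
sR = 40/34 = 20/17
mL = -1·sL + -1/2·sR = -470/221
mR = 1·sL + 1·sR = 600/221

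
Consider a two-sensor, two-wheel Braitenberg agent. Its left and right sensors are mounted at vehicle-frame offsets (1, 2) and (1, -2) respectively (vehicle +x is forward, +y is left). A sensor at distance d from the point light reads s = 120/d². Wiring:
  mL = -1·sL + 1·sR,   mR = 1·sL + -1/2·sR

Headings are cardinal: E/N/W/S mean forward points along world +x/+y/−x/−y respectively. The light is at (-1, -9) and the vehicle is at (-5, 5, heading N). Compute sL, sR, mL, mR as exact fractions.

40/87 120/229 1280/19923 3940/19923

left sensor world pos  = (-7, 6); dL² = 261
right sensor world pos = (-3, 6); dR² = 229
sL = 120/261 = 40/87
sR = 120/229 = 120/229
mL = -1·sL + 1·sR = 1280/19923
mR = 1·sL + -1/2·sR = 3940/19923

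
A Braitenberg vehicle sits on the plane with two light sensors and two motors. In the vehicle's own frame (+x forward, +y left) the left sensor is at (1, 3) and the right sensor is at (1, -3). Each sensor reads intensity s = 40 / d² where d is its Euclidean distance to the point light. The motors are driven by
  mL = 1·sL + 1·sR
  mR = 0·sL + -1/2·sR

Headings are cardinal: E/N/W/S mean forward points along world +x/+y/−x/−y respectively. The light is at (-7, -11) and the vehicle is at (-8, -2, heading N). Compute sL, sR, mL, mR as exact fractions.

left sensor world pos  = (-11, -1); dL² = 116
right sensor world pos = (-5, -1); dR² = 104
sL = 40/116 = 10/29
sR = 40/104 = 5/13
mL = 1·sL + 1·sR = 275/377
mR = 0·sL + -1/2·sR = -5/26

10/29 5/13 275/377 -5/26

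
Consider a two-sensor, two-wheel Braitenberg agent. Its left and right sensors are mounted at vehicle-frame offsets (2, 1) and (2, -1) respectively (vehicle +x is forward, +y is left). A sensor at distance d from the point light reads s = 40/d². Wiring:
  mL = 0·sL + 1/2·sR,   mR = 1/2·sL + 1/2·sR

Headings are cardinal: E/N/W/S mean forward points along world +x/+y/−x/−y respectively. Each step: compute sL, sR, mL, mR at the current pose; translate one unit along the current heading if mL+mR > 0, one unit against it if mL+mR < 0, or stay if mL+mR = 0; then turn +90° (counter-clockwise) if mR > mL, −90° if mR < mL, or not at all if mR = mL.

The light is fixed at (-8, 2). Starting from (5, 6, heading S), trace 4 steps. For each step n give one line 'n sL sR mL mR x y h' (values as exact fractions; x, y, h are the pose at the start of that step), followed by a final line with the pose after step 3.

0 1/5 10/37 5/37 87/370 5 6 S
1 40/241 40/229 20/229 9400/55189 5 5 E
2 20/97 4/25 2/25 444/2425 6 5 N
3 40/153 40/169 20/169 6440/25857 6 6 W
final 5 6 S

n=0: pose=(5,6,S); sL=1/5, sR=10/37; mL=5/37, mR=87/370; mL+mR=137/370 → advance +1; mR−mL=1/10 → turn +1·90°
n=1: pose=(5,5,E); sL=40/241, sR=40/229; mL=20/229, mR=9400/55189; mL+mR=14220/55189 → advance +1; mR−mL=20/241 → turn +1·90°
n=2: pose=(6,5,N); sL=20/97, sR=4/25; mL=2/25, mR=444/2425; mL+mR=638/2425 → advance +1; mR−mL=10/97 → turn +1·90°
n=3: pose=(6,6,W); sL=40/153, sR=40/169; mL=20/169, mR=6440/25857; mL+mR=9500/25857 → advance +1; mR−mL=20/153 → turn +1·90°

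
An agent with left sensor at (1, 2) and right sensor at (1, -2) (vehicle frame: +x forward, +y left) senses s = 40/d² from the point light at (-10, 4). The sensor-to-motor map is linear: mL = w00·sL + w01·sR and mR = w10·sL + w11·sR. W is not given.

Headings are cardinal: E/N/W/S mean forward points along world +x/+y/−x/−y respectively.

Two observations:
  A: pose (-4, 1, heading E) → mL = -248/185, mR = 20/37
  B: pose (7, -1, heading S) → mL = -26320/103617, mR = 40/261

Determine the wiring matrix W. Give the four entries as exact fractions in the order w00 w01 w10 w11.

obs A: pose=(-4,1,E) → sL=4/5, sR=20/37, mL=-248/185, mR=20/37
obs B: pose=(7,-1,S) → sL=40/397, sR=40/261, mL=-26320/103617, mR=40/261
sensor matrix S = [[4/5, 20/37], [40/397, 40/261]]; det S = 261248/3833829
solve [mL_A; mL_B] = S·[w00; w01] and [mR_A; mR_B] = S·[w10; w11]:
  w00 = -1, w01 = -1, w10 = 0, w11 = 1

-1 -1 0 1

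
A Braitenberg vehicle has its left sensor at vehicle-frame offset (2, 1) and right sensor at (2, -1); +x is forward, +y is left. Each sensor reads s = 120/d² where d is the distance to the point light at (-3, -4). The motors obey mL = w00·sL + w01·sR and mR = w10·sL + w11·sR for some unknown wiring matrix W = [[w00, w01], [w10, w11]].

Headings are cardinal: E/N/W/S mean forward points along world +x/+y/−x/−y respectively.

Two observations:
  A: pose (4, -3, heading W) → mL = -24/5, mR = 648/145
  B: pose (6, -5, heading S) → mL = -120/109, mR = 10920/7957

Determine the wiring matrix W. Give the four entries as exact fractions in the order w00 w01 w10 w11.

obs A: pose=(4,-3,W) → sL=24/5, sR=120/29, mL=-24/5, mR=648/145
obs B: pose=(6,-5,S) → sL=120/109, sR=120/73, mL=-120/109, mR=10920/7957
sensor matrix S = [[24/5, 120/29], [120/109, 120/73]]; det S = 769536/230753
solve [mL_A; mL_B] = S·[w00; w01] and [mR_A; mR_B] = S·[w10; w11]:
  w00 = -1, w01 = 0, w10 = 1/2, w11 = 1/2

-1 0 1/2 1/2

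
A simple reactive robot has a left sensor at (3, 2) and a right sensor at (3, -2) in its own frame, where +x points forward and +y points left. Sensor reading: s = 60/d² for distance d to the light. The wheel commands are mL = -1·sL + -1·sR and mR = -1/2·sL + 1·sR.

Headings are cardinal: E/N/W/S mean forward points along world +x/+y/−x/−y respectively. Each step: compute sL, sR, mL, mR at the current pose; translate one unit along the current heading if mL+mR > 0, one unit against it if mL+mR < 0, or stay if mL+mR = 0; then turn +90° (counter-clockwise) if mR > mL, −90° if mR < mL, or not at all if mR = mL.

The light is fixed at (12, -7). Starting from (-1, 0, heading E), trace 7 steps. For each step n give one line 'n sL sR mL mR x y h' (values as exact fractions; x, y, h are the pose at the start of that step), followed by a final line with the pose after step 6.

0 60/181 12/25 -3672/4525 1422/4525 -1 0 E
1 15/89 15/61 -2250/5429 1755/10858 -2 0 N
2 12/61 60/353 -7896/21533 1542/21533 -2 -1 W
3 6/13 10/39 -28/39 1/39 -1 -1 S
4 60/181 12/25 -3672/4525 1422/4525 -1 0 E
5 15/89 15/61 -2250/5429 1755/10858 -2 0 N
6 12/61 60/353 -7896/21533 1542/21533 -2 -1 W
final -1 -1 S

n=0: pose=(-1,0,E); sL=60/181, sR=12/25; mL=-3672/4525, mR=1422/4525; mL+mR=-90/181 → advance -1; mR−mL=5094/4525 → turn +1·90°
n=1: pose=(-2,0,N); sL=15/89, sR=15/61; mL=-2250/5429, mR=1755/10858; mL+mR=-45/178 → advance -1; mR−mL=6255/10858 → turn +1·90°
n=2: pose=(-2,-1,W); sL=12/61, sR=60/353; mL=-7896/21533, mR=1542/21533; mL+mR=-18/61 → advance -1; mR−mL=9438/21533 → turn +1·90°
n=3: pose=(-1,-1,S); sL=6/13, sR=10/39; mL=-28/39, mR=1/39; mL+mR=-9/13 → advance -1; mR−mL=29/39 → turn +1·90°
n=4: pose=(-1,0,E); sL=60/181, sR=12/25; mL=-3672/4525, mR=1422/4525; mL+mR=-90/181 → advance -1; mR−mL=5094/4525 → turn +1·90°
n=5: pose=(-2,0,N); sL=15/89, sR=15/61; mL=-2250/5429, mR=1755/10858; mL+mR=-45/178 → advance -1; mR−mL=6255/10858 → turn +1·90°
n=6: pose=(-2,-1,W); sL=12/61, sR=60/353; mL=-7896/21533, mR=1542/21533; mL+mR=-18/61 → advance -1; mR−mL=9438/21533 → turn +1·90°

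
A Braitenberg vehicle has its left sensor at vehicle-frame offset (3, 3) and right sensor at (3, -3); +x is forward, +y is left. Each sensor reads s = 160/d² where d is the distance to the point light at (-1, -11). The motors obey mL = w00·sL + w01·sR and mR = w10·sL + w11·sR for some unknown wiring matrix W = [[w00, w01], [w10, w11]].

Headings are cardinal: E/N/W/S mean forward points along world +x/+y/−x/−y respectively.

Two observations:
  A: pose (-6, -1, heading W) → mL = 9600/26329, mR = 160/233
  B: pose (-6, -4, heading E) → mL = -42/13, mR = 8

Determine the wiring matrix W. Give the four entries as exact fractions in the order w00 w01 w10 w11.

1/2 -1/2 0 1

obs A: pose=(-6,-1,W) → sL=160/113, sR=160/233, mL=9600/26329, mR=160/233
obs B: pose=(-6,-4,E) → sL=20/13, sR=8, mL=-42/13, mR=8
sensor matrix S = [[160/113, 160/233], [20/13, 8]]; det S = 3515520/342277
solve [mL_A; mL_B] = S·[w00; w01] and [mR_A; mR_B] = S·[w10; w11]:
  w00 = 1/2, w01 = -1/2, w10 = 0, w11 = 1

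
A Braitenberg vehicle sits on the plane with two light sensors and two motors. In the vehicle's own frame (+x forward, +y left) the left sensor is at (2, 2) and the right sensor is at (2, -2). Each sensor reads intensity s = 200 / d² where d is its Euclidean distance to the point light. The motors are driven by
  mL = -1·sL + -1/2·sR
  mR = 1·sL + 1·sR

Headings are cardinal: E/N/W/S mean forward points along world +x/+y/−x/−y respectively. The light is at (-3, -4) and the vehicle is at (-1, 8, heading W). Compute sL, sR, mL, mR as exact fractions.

2 50/49 -123/49 148/49

left sensor world pos  = (-3, 6); dL² = 100
right sensor world pos = (-3, 10); dR² = 196
sL = 200/100 = 2
sR = 200/196 = 50/49
mL = -1·sL + -1/2·sR = -123/49
mR = 1·sL + 1·sR = 148/49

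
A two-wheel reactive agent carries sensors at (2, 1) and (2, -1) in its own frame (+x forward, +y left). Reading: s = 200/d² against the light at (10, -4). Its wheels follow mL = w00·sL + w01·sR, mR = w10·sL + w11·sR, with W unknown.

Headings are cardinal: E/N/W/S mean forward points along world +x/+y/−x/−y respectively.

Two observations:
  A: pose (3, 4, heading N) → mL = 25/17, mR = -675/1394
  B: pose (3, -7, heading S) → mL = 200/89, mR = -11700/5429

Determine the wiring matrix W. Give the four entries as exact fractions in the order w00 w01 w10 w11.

obs A: pose=(3,4,N) → sL=50/41, sR=25/17, mL=25/17, mR=-675/1394
obs B: pose=(3,-7,S) → sL=200/61, sR=200/89, mL=200/89, mR=-11700/5429
sensor matrix S = [[50/41, 25/17], [200/61, 200/89]]; det S = -7875000/3784013
solve [mL_A; mL_B] = S·[w00; w01] and [mR_A; mR_B] = S·[w10; w11]:
  w00 = 0, w01 = 1, w10 = -1, w11 = 1/2

0 1 -1 1/2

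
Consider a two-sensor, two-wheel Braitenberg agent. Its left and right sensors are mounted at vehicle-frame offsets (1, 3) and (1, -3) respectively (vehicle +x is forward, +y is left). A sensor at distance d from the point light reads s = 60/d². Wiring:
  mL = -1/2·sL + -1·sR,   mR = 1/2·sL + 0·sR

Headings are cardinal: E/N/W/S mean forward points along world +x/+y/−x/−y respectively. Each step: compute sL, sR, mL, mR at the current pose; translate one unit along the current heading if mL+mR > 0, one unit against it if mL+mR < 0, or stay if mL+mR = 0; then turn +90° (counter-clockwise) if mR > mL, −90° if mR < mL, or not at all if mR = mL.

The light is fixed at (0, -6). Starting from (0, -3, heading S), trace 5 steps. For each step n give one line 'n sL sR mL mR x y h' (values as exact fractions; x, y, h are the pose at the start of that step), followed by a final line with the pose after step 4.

n=0: pose=(0,-3,S); sL=60/13, sR=60/13; mL=-90/13, mR=30/13; mL+mR=-60/13 → advance -1; mR−mL=120/13 → turn +1·90°
n=1: pose=(0,-2,E); sL=6/5, sR=30; mL=-153/5, mR=3/5; mL+mR=-30 → advance -1; mR−mL=156/5 → turn +1·90°
n=2: pose=(-1,-2,N); sL=60/41, sR=60/29; mL=-3330/1189, mR=30/41; mL+mR=-60/29 → advance -1; mR−mL=4200/1189 → turn +1·90°
n=3: pose=(-1,-3,W); sL=15, sR=3/2; mL=-9, mR=15/2; mL+mR=-3/2 → advance -1; mR−mL=33/2 → turn +1·90°
n=4: pose=(0,-3,S); sL=60/13, sR=60/13; mL=-90/13, mR=30/13; mL+mR=-60/13 → advance -1; mR−mL=120/13 → turn +1·90°

0 60/13 60/13 -90/13 30/13 0 -3 S
1 6/5 30 -153/5 3/5 0 -2 E
2 60/41 60/29 -3330/1189 30/41 -1 -2 N
3 15 3/2 -9 15/2 -1 -3 W
4 60/13 60/13 -90/13 30/13 0 -3 S
final 0 -2 E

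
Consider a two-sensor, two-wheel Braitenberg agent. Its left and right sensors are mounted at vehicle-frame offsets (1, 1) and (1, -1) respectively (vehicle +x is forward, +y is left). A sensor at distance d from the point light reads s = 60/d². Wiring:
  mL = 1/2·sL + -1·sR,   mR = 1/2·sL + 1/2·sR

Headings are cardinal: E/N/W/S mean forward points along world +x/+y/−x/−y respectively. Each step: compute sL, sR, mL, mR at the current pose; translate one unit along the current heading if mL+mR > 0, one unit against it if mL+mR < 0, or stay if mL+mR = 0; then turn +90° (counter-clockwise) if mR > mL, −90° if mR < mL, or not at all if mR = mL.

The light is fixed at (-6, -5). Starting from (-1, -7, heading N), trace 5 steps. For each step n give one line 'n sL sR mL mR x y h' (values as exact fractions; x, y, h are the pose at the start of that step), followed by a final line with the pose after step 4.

n=0: pose=(-1,-7,N); sL=60/17, sR=60/37; mL=90/629, mR=1620/629; mL+mR=1710/629 → advance +1; mR−mL=90/37 → turn +1·90°
n=1: pose=(-1,-6,W); sL=3, sR=15/4; mL=-9/4, mR=27/8; mL+mR=9/8 → advance +1; mR−mL=45/8 → turn +1·90°
n=2: pose=(-2,-6,S); sL=60/29, sR=60/13; mL=-1350/377, mR=1260/377; mL+mR=-90/377 → advance -1; mR−mL=90/13 → turn +1·90°
n=3: pose=(-2,-5,E); sL=30/13, sR=30/13; mL=-15/13, mR=30/13; mL+mR=15/13 → advance +1; mR−mL=45/13 → turn +1·90°
n=4: pose=(-1,-5,N); sL=60/17, sR=60/37; mL=90/629, mR=1620/629; mL+mR=1710/629 → advance +1; mR−mL=90/37 → turn +1·90°

0 60/17 60/37 90/629 1620/629 -1 -7 N
1 3 15/4 -9/4 27/8 -1 -6 W
2 60/29 60/13 -1350/377 1260/377 -2 -6 S
3 30/13 30/13 -15/13 30/13 -2 -5 E
4 60/17 60/37 90/629 1620/629 -1 -5 N
final -1 -4 W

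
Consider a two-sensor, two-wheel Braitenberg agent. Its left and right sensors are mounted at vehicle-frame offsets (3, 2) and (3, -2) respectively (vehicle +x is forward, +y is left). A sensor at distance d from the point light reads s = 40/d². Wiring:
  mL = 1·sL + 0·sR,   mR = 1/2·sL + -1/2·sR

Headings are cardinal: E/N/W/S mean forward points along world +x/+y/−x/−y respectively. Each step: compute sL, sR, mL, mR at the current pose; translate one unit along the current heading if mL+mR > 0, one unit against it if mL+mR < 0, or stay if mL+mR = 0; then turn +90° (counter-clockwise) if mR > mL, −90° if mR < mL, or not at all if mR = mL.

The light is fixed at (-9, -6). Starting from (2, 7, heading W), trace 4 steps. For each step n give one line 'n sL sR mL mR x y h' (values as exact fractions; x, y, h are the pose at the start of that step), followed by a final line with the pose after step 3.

n=0: pose=(2,7,W); sL=8/37, sR=40/289; mL=8/37, mR=416/10693; mL+mR=2728/10693 → advance +1; mR−mL=-1896/10693 → turn -1·90°
n=1: pose=(1,7,N); sL=1/8, sR=1/10; mL=1/8, mR=1/80; mL+mR=11/80 → advance +1; mR−mL=-9/80 → turn -1·90°
n=2: pose=(1,8,E); sL=8/85, sR=40/313; mL=8/85, mR=-448/26605; mL+mR=2056/26605 → advance +1; mR−mL=-2952/26605 → turn -1·90°
n=3: pose=(2,8,S); sL=4/29, sR=20/101; mL=4/29, mR=-88/2929; mL+mR=316/2929 → advance +1; mR−mL=-492/2929 → turn -1·90°

0 8/37 40/289 8/37 416/10693 2 7 W
1 1/8 1/10 1/8 1/80 1 7 N
2 8/85 40/313 8/85 -448/26605 1 8 E
3 4/29 20/101 4/29 -88/2929 2 8 S
final 2 7 W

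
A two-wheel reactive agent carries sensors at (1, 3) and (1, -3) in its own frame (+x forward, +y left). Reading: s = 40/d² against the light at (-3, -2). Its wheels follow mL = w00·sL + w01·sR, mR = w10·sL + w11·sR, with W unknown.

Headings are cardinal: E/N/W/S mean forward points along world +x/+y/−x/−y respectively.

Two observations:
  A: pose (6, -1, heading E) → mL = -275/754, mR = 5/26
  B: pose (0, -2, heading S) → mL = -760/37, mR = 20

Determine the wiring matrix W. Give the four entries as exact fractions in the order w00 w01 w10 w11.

obs A: pose=(6,-1,E) → sL=10/29, sR=5/13, mL=-275/754, mR=5/26
obs B: pose=(0,-2,S) → sL=40/37, sR=40, mL=-760/37, mR=20
sensor matrix S = [[10/29, 5/13], [40/37, 40]]; det S = 186600/13949
solve [mL_A; mL_B] = S·[w00; w01] and [mR_A; mR_B] = S·[w10; w11]:
  w00 = -1/2, w01 = -1/2, w10 = 0, w11 = 1/2

-1/2 -1/2 0 1/2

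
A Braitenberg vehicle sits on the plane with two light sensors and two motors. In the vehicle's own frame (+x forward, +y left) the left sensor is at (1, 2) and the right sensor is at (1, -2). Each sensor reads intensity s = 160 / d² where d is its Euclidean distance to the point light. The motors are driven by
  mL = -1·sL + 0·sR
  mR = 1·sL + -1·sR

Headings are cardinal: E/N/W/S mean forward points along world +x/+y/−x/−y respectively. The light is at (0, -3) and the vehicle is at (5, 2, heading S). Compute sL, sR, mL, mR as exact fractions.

32/13 32/5 -32/13 -256/65

left sensor world pos  = (7, 1); dL² = 65
right sensor world pos = (3, 1); dR² = 25
sL = 160/65 = 32/13
sR = 160/25 = 32/5
mL = -1·sL + 0·sR = -32/13
mR = 1·sL + -1·sR = -256/65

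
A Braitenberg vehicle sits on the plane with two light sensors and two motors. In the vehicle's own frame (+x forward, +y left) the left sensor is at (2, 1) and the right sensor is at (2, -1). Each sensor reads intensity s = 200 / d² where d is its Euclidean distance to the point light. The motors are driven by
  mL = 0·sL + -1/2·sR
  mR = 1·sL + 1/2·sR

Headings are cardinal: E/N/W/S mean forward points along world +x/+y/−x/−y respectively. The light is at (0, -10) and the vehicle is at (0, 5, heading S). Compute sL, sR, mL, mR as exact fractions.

left sensor world pos  = (1, 3); dL² = 170
right sensor world pos = (-1, 3); dR² = 170
sL = 200/170 = 20/17
sR = 200/170 = 20/17
mL = 0·sL + -1/2·sR = -10/17
mR = 1·sL + 1/2·sR = 30/17

20/17 20/17 -10/17 30/17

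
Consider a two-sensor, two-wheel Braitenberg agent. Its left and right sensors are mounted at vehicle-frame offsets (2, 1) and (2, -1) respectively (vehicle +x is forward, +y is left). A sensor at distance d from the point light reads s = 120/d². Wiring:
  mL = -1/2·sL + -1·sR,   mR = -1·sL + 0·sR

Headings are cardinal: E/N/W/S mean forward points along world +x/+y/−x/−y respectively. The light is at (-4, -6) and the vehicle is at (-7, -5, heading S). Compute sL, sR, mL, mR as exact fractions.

left sensor world pos  = (-6, -7); dL² = 5
right sensor world pos = (-8, -7); dR² = 17
sL = 120/5 = 24
sR = 120/17 = 120/17
mL = -1/2·sL + -1·sR = -324/17
mR = -1·sL + 0·sR = -24

24 120/17 -324/17 -24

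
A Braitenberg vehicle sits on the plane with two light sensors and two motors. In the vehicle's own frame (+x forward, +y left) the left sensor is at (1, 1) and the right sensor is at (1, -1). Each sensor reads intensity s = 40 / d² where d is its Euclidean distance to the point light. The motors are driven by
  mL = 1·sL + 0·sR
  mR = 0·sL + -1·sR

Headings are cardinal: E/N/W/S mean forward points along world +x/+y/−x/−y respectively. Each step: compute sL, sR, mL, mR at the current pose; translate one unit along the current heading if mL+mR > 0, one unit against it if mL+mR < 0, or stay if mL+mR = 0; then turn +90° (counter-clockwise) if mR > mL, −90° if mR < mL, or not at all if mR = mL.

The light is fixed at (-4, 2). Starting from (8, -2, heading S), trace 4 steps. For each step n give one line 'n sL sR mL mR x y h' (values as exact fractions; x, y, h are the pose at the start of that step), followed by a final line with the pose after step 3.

0 20/97 20/73 20/97 -20/73 8 -2 S
1 40/137 8/25 40/137 -8/25 8 -1 W
2 10/37 1/5 10/37 -1/5 9 -1 N
3 40/197 8/41 40/197 -8/41 9 0 E
final 10 0 S

n=0: pose=(8,-2,S); sL=20/97, sR=20/73; mL=20/97, mR=-20/73; mL+mR=-480/7081 → advance -1; mR−mL=-3400/7081 → turn -1·90°
n=1: pose=(8,-1,W); sL=40/137, sR=8/25; mL=40/137, mR=-8/25; mL+mR=-96/3425 → advance -1; mR−mL=-2096/3425 → turn -1·90°
n=2: pose=(9,-1,N); sL=10/37, sR=1/5; mL=10/37, mR=-1/5; mL+mR=13/185 → advance +1; mR−mL=-87/185 → turn -1·90°
n=3: pose=(9,0,E); sL=40/197, sR=8/41; mL=40/197, mR=-8/41; mL+mR=64/8077 → advance +1; mR−mL=-3216/8077 → turn -1·90°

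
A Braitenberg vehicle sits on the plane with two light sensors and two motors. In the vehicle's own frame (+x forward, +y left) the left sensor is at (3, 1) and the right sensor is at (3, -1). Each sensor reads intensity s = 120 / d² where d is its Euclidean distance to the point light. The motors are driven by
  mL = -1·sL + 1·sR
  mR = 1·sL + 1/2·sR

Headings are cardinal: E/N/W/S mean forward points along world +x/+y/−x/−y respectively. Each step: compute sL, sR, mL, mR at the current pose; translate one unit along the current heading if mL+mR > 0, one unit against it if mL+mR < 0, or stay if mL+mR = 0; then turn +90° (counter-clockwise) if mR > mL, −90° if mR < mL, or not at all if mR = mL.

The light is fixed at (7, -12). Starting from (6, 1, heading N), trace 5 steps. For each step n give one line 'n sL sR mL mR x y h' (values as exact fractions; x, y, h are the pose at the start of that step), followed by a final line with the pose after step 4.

n=0: pose=(6,1,N); sL=6/13, sR=15/32; mL=3/416, mR=579/832; mL+mR=45/64 → advance +1; mR−mL=573/832 → turn +1·90°
n=1: pose=(6,2,W); sL=24/37, sR=120/241; mL=-1344/8917, mR=8004/8917; mL+mR=180/241 → advance +1; mR−mL=9348/8917 → turn +1·90°
n=2: pose=(5,2,S); sL=60/61, sR=12/13; mL=-48/793, mR=1146/793; mL+mR=18/13 → advance +1; mR−mL=1194/793 → turn +1·90°
n=3: pose=(5,1,E); sL=120/197, sR=24/29; mL=1248/5713, mR=5844/5713; mL+mR=36/29 → advance +1; mR−mL=4596/5713 → turn +1·90°
n=4: pose=(6,1,N); sL=6/13, sR=15/32; mL=3/416, mR=579/832; mL+mR=45/64 → advance +1; mR−mL=573/832 → turn +1·90°

0 6/13 15/32 3/416 579/832 6 1 N
1 24/37 120/241 -1344/8917 8004/8917 6 2 W
2 60/61 12/13 -48/793 1146/793 5 2 S
3 120/197 24/29 1248/5713 5844/5713 5 1 E
4 6/13 15/32 3/416 579/832 6 1 N
final 6 2 W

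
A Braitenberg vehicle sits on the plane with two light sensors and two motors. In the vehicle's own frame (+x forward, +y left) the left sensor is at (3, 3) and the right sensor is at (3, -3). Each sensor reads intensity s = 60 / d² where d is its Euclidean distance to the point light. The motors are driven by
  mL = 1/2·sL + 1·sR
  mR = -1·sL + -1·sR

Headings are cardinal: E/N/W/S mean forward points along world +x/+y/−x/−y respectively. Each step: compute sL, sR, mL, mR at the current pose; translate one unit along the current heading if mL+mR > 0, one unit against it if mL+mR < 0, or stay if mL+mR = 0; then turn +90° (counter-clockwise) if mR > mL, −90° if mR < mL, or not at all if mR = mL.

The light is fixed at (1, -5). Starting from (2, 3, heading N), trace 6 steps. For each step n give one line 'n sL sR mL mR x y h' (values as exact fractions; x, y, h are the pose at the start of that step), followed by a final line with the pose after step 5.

n=0: pose=(2,3,N); sL=12/25, sR=60/137; mL=2322/3425, mR=-3144/3425; mL+mR=-6/25 → advance -1; mR−mL=-5466/3425 → turn -1·90°
n=1: pose=(2,2,E); sL=15/29, sR=15/8; mL=495/232, mR=-555/232; mL+mR=-15/58 → advance -1; mR−mL=-525/116 → turn -1·90°
n=2: pose=(1,2,S); sL=12/5, sR=12/5; mL=18/5, mR=-24/5; mL+mR=-6/5 → advance -1; mR−mL=-42/5 → turn -1·90°
n=3: pose=(1,3,W); sL=30/17, sR=6/13; mL=297/221, mR=-492/221; mL+mR=-15/17 → advance -1; mR−mL=-789/221 → turn -1·90°
n=4: pose=(2,3,N); sL=12/25, sR=60/137; mL=2322/3425, mR=-3144/3425; mL+mR=-6/25 → advance -1; mR−mL=-5466/3425 → turn -1·90°
n=5: pose=(2,2,E); sL=15/29, sR=15/8; mL=495/232, mR=-555/232; mL+mR=-15/58 → advance -1; mR−mL=-525/116 → turn -1·90°

0 12/25 60/137 2322/3425 -3144/3425 2 3 N
1 15/29 15/8 495/232 -555/232 2 2 E
2 12/5 12/5 18/5 -24/5 1 2 S
3 30/17 6/13 297/221 -492/221 1 3 W
4 12/25 60/137 2322/3425 -3144/3425 2 3 N
5 15/29 15/8 495/232 -555/232 2 2 E
final 1 2 S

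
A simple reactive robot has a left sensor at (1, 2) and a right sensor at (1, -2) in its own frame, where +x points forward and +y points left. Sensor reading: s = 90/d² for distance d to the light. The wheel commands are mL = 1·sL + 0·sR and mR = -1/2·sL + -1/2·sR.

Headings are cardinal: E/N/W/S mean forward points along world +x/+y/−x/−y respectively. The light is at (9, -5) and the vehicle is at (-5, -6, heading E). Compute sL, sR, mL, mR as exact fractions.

9/17 45/89 9/17 -783/1513

left sensor world pos  = (-4, -4); dL² = 170
right sensor world pos = (-4, -8); dR² = 178
sL = 90/170 = 9/17
sR = 90/178 = 45/89
mL = 1·sL + 0·sR = 9/17
mR = -1/2·sL + -1/2·sR = -783/1513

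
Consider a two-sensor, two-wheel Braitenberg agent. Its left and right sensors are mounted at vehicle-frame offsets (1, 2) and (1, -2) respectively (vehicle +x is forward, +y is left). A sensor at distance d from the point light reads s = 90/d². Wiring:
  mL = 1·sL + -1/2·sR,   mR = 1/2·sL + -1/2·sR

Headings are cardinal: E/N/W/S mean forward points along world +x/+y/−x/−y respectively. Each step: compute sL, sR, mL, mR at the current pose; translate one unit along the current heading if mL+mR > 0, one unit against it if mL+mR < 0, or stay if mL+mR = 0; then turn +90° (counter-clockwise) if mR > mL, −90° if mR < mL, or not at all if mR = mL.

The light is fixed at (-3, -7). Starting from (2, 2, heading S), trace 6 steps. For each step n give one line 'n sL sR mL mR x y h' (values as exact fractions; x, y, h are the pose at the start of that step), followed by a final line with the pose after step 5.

0 90/113 90/73 1485/8249 -1800/8249 2 2 S
1 9/8 9/16 27/32 9/32 2 3 W
2 18/25 90/157 1701/3925 288/3925 1 3 N
3 45/97 45/53 405/10282 -990/5141 1 4 E
4 18/25 90/101 693/2525 -216/2525 0 4 S
5 45/34 45/74 2565/2516 225/629 0 3 W
final -1 3 N

n=0: pose=(2,2,S); sL=90/113, sR=90/73; mL=1485/8249, mR=-1800/8249; mL+mR=-315/8249 → advance -1; mR−mL=-45/113 → turn -1·90°
n=1: pose=(2,3,W); sL=9/8, sR=9/16; mL=27/32, mR=9/32; mL+mR=9/8 → advance +1; mR−mL=-9/16 → turn -1·90°
n=2: pose=(1,3,N); sL=18/25, sR=90/157; mL=1701/3925, mR=288/3925; mL+mR=1989/3925 → advance +1; mR−mL=-9/25 → turn -1·90°
n=3: pose=(1,4,E); sL=45/97, sR=45/53; mL=405/10282, mR=-990/5141; mL+mR=-1575/10282 → advance -1; mR−mL=-45/194 → turn -1·90°
n=4: pose=(0,4,S); sL=18/25, sR=90/101; mL=693/2525, mR=-216/2525; mL+mR=477/2525 → advance +1; mR−mL=-9/25 → turn -1·90°
n=5: pose=(0,3,W); sL=45/34, sR=45/74; mL=2565/2516, mR=225/629; mL+mR=3465/2516 → advance +1; mR−mL=-45/68 → turn -1·90°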